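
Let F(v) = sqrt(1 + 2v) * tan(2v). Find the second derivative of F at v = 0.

Expand each factor separately, then convolve coefficients.
The coefficient of v^2 in the expansion is 2, so F′′(0) = 2! * (2) = 4.

4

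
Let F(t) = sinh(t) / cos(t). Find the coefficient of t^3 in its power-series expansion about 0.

2/3

Write the quotient as an unknown series and match coefficients against numerator = denominator · series.
F(0) = 0
F′(0) = 1
F′′(0) = 0
F′′′(0) = 4
So c_3 = F′′′(0)/3! = 2/3.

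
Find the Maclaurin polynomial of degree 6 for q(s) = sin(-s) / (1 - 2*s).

-1841*s^6/60 - 1841*s^5/120 - 23*s^4/3 - 23*s^3/6 - 2*s^2 - s

Use 1/(1 - r) = Σ r^k on the denominator, then take the Cauchy product.
q(0) = 0
q′(0) = -1
q′′(0) = -4
q′′′(0) = -23
q^(4)(0) = -184
q^(5)(0) = -1841
q^(6)(0) = -22092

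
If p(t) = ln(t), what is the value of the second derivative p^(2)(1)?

-1

The coefficient of (t - 1)^2 in the expansion is -1/2, so p′′(1) = 2! * (-1/2) = -1.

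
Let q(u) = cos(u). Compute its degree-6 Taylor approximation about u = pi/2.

-(u - pi/2)^5/120 + (u - pi/2)^3/6 - (u - pi/2)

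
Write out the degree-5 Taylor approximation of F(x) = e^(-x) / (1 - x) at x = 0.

11*x^5/30 + 3*x^4/8 + x^3/3 + x^2/2 + 1

Multiply the numerator's expansion by the denominator's geometric series.
[x^0] = 1;  [x^1] = 0;  [x^2] = 1/2;  [x^3] = 1/3;  [x^4] = 3/8;  [x^5] = 11/30.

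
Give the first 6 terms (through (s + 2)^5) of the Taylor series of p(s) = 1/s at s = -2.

-(s + 2)^5/64 - (s + 2)^4/32 - (s + 2)^3/16 - (s + 2)^2/8 - (s + 2)/4 - 1/2

Compute the successive derivatives at the expansion point and divide by k!.
p(-2) = -1/2
p′(-2) = -1/4
p′′(-2) = -1/4
p′′′(-2) = -3/8
p^(4)(-2) = -3/4
p^(5)(-2) = -15/8
The Taylor polynomial is Σ p^(k)(-2)/k! · (s + 2)^k.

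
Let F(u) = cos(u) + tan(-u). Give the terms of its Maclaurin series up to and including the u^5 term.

Expand each term separately and add.
F(0) = 1
F′(0) = -1
F′′(0) = -1
F′′′(0) = -2
F^(4)(0) = 1
F^(5)(0) = -16

-2*u^5/15 + u^4/24 - u^3/3 - u^2/2 - u + 1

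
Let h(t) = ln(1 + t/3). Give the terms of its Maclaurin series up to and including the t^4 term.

-t^4/324 + t^3/81 - t^2/18 + t/3

Use the known series and substitute for the argument.
h(0) = 0
h′(0) = 1/3
h′′(0) = -1/9
h′′′(0) = 2/27
h^(4)(0) = -2/27
Dividing each by k! gives the coefficients c_0, ..., c_4.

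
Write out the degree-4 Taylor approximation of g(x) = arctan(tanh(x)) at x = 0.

Compose series: expand the inner function first, then feed it into the outer expansion.
g(0) = 0
g′(0) = 1
g′′(0) = 0
g′′′(0) = -4
g^(4)(0) = 0
Dividing each by k! gives the coefficients c_0, ..., c_4.

-2*x^3/3 + x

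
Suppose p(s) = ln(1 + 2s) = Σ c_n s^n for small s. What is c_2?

[s^0] = 0;  [s^1] = 2;  [s^2] = -2.

-2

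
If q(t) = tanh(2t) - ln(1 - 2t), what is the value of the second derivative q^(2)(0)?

4

Expand each term separately and add.
From the series, [t^2] q = 2; multiply by 2! = 2 to get 4.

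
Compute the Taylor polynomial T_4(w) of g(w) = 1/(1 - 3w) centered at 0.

81*w^4 + 27*w^3 + 9*w^2 + 3*w + 1

g(0) = 1
g′(0) = 3
g′′(0) = 18
g′′′(0) = 162
g^(4)(0) = 1944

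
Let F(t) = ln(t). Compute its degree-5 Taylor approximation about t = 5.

(t - 5)^5/15625 - (t - 5)^4/2500 + (t - 5)^3/375 - (t - 5)^2/50 + (t - 5)/5 + ln(5)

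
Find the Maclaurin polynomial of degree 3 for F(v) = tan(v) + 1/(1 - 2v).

25*v^3/3 + 4*v^2 + 3*v + 1

Expand each term separately and add.
F(0) = 1
F′(0) = 3
F′′(0) = 8
F′′′(0) = 50
The Taylor polynomial is Σ F^(k)(0)/k! · v^k.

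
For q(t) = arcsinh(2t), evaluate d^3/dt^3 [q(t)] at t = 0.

-8

The coefficient of t^3 in the expansion is -4/3, so q′′′(0) = 3! * (-4/3) = -8.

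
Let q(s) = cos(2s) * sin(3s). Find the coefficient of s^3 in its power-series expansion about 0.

-21/2

Multiply the two series term by term and collect like powers.
q(0) = 0
q′(0) = 3
q′′(0) = 0
q′′′(0) = -63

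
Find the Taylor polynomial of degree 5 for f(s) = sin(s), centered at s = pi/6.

sqrt(3)*(s - pi/6)^5/240 + (s - pi/6)^4/48 - sqrt(3)*(s - pi/6)^3/12 - (s - pi/6)^2/4 + sqrt(3)*(s - pi/6)/2 + 1/2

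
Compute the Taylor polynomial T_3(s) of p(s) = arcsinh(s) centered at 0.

-s^3/6 + s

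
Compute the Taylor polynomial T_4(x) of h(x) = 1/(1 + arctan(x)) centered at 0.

x^4/3 - 2*x^3/3 + x^2 - x + 1

Compose series: expand the inner function first, then feed it into the outer expansion.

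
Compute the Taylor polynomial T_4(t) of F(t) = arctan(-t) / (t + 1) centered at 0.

Multiply the numerator's expansion by the denominator's geometric series.

2*t^4/3 - 2*t^3/3 + t^2 - t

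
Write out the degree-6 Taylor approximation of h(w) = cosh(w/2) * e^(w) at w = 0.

Take the Cauchy product of the two expansions.

73*w^6/9216 + 61*w^5/1920 + 41*w^4/384 + 7*w^3/24 + 5*w^2/8 + w + 1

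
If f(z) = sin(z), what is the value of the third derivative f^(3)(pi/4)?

-sqrt(2)/2

Apply the Taylor formula c_k = f^(k)(a)/k!.
From the series, [(z - pi/4)^3] f = -sqrt(2)/12; multiply by 3! = 6 to get -sqrt(2)/2.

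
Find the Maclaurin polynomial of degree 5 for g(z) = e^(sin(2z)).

Substitute the inner expansion into the outer series and collect powers.
g(0) = 1
g′(0) = 2
g′′(0) = 4
g′′′(0) = 0
g^(4)(0) = -48
g^(5)(0) = -256

-32*z^5/15 - 2*z^4 + 2*z^2 + 2*z + 1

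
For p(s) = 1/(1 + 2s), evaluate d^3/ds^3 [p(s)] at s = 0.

Use the known series and substitute for the argument.
From the series, [s^3] p = -8; multiply by 3! = 6 to get -48.

-48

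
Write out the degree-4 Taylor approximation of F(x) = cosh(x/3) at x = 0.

x^4/1944 + x^2/18 + 1

F(0) = 1
F′(0) = 0
F′′(0) = 1/9
F′′′(0) = 0
F^(4)(0) = 1/81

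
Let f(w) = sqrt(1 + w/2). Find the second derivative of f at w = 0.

-1/16

From the series, [w^2] f = -1/32; multiply by 2! = 2 to get -1/16.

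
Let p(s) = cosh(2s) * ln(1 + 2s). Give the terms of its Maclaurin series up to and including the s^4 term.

-8*s^4 + 20*s^3/3 - 2*s^2 + 2*s

Expand each factor separately, then convolve coefficients.
p(0) = 0
p′(0) = 2
p′′(0) = -4
p′′′(0) = 40
p^(4)(0) = -192
Then c_k = p^(k)(0)/k! gives each Taylor coefficient.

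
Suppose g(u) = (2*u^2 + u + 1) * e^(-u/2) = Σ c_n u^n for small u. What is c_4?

89/384

Shift and add copies of the series according to the polynomial's terms.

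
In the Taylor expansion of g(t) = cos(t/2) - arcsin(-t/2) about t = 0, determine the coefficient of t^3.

Add the two expansions coefficient-wise.
g(0) = 1
g′(0) = 1/2
g′′(0) = -1/4
g′′′(0) = 1/8
Then c_k = g^(k)(0)/k! gives each Taylor coefficient.

1/48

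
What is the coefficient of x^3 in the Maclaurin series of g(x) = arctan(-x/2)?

1/24

g(0) = 0
g′(0) = -1/2
g′′(0) = 0
g′′′(0) = 1/4
So c_3 = g′′′(0)/3! = 1/24.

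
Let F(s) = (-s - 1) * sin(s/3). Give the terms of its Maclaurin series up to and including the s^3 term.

Shift and add copies of the series according to the polynomial's terms.

s^3/162 - s^2/3 - s/3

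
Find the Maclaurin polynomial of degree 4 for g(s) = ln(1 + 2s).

-4*s^4 + 8*s^3/3 - 2*s^2 + 2*s

g(0) = 0
g′(0) = 2
g′′(0) = -4
g′′′(0) = 16
g^(4)(0) = -96
Then c_k = g^(k)(0)/k! gives each Taylor coefficient.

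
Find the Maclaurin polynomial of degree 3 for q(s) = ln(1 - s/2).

-s^3/24 - s^2/8 - s/2

q(0) = 0
q′(0) = -1/2
q′′(0) = -1/4
q′′′(0) = -1/4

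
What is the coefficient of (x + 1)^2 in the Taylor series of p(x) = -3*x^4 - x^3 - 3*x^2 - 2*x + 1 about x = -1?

-18

p(-1) = -2
p′(-1) = 13
p′′(-1) = -36
So c_2 = p′′(-1)/2! = -18.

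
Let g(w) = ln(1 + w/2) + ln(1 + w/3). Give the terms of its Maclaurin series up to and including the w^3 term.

Add the two expansions coefficient-wise.
[w^0] = 0;  [w^1] = 5/6;  [w^2] = -13/72;  [w^3] = 35/648.

35*w^3/648 - 13*w^2/72 + 5*w/6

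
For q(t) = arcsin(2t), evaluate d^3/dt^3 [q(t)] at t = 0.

8

Differentiate repeatedly and evaluate at the center.
The coefficient of t^3 in the expansion is 4/3, so q′′′(0) = 3! * (4/3) = 8.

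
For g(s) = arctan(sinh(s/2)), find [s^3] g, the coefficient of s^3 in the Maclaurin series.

Substitute the inner expansion into the outer series and collect powers.
[s^0] = 0;  [s^1] = 1/2;  [s^2] = 0;  [s^3] = -1/48.
So c_3 = g′′′(0)/3! = -1/48.

-1/48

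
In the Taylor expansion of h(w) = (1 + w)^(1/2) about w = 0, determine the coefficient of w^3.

h(0) = 1
h′(0) = 1/2
h′′(0) = -1/4
h′′′(0) = 3/8
Dividing each by k! gives the coefficients c_0, ..., c_3.

1/16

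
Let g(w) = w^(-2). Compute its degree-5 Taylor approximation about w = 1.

-6*(w - 1)^5 + 5*(w - 1)^4 - 4*(w - 1)^3 + 3*(w - 1)^2 - 2*(w - 1) + 1

Apply the Taylor formula c_k = f^(k)(a)/k!.
g(1) = 1
g′(1) = -2
g′′(1) = 6
g′′′(1) = -24
g^(4)(1) = 120
g^(5)(1) = -720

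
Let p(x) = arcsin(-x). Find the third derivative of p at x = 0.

-1

The coefficient of x^3 in the expansion is -1/6, so p′′′(0) = 3! * (-1/6) = -1.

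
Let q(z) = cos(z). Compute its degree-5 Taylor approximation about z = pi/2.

-(z - pi/2)^5/120 + (z - pi/2)^3/6 - (z - pi/2)

q(pi/2) = 0
q′(pi/2) = -1
q′′(pi/2) = 0
q′′′(pi/2) = 1
q^(4)(pi/2) = 0
q^(5)(pi/2) = -1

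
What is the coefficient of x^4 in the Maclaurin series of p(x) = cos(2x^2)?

-2

Differentiate repeatedly and evaluate at the center.
p(0) = 1
p′(0) = 0
p′′(0) = 0
p′′′(0) = 0
p^(4)(0) = -48
So c_4 = p^(4)(0)/4! = -2.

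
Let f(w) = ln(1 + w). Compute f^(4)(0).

-6

The coefficient of w^4 in the expansion is -1/4, so f^(4)(0) = 4! * (-1/4) = -6.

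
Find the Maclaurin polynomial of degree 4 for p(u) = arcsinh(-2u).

4*u^3/3 - 2*u

Apply the Taylor formula c_k = f^(k)(a)/k!.
p(0) = 0
p′(0) = -2
p′′(0) = 0
p′′′(0) = 8
p^(4)(0) = 0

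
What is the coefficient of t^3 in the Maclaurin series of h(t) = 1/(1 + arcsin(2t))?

Substitute the inner expansion into the outer series and collect powers.
h(0) = 1
h′(0) = -2
h′′(0) = 8
h′′′(0) = -56
So c_3 = h′′′(0)/3! = -28/3.

-28/3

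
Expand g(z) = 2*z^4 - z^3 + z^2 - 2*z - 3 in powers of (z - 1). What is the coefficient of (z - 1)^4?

Differentiate repeatedly and evaluate at the center.
g(1) = -3
g′(1) = 5
g′′(1) = 20
g′′′(1) = 42
g^(4)(1) = 48
So c_4 = g^(4)(1)/4! = 2.

2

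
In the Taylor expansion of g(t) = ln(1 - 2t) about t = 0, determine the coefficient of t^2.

g(0) = 0
g′(0) = -2
g′′(0) = -4

-2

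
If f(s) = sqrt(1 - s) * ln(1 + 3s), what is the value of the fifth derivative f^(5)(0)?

Multiply the two series term by term and collect like powers.
From the series, [s^5] f = 36969/640; multiply by 5! = 120 to get 110907/16.

110907/16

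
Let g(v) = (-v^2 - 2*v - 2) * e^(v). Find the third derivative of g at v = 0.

Shift and add copies of the series according to the polynomial's terms.
The coefficient of v^3 in the expansion is -7/3, so g′′′(0) = 3! * (-7/3) = -14.

-14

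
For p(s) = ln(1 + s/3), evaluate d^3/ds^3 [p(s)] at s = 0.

Apply the Taylor formula c_k = f^(k)(a)/k!.
The coefficient of s^3 in the expansion is 1/81, so p′′′(0) = 3! * (1/81) = 2/27.

2/27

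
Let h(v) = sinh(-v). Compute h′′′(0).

-1

The coefficient of v^3 in the expansion is -1/6, so h′′′(0) = 3! * (-1/6) = -1.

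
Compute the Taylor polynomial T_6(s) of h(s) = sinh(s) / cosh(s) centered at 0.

2*s^5/15 - s^3/3 + s

Write the quotient as an unknown series and match coefficients against numerator = denominator · series.
[s^0] = 0;  [s^1] = 1;  [s^2] = 0;  [s^3] = -1/3;  [s^4] = 0;  [s^5] = 2/15;  [s^6] = 0.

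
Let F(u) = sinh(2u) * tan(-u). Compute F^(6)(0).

Multiply the two series term by term and collect like powers.
The coefficient of u^6 in the expansion is -44/45, so F^(6)(0) = 6! * (-44/45) = -704.

-704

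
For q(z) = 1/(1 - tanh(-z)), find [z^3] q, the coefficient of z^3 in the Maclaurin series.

-2/3

Compose series: expand the inner function first, then feed it into the outer expansion.
[z^0] = 1;  [z^1] = -1;  [z^2] = 1;  [z^3] = -2/3.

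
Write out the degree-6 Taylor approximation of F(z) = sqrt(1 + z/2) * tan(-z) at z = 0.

Take the Cauchy product of the two expansions.
[z^0] = 0;  [z^1] = -1;  [z^2] = -1/4;  [z^3] = -29/96;  [z^4] = -35/384;  [z^5] = -3701/30720;  [z^6] = -1507/40960.

-1507*z^6/40960 - 3701*z^5/30720 - 35*z^4/384 - 29*z^3/96 - z^2/4 - z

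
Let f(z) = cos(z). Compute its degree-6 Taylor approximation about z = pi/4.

-sqrt(2)*(z - pi/4)^6/1440 - sqrt(2)*(z - pi/4)^5/240 + sqrt(2)*(z - pi/4)^4/48 + sqrt(2)*(z - pi/4)^3/12 - sqrt(2)*(z - pi/4)^2/4 - sqrt(2)*(z - pi/4)/2 + sqrt(2)/2

f(pi/4) = sqrt(2)/2
f′(pi/4) = -sqrt(2)/2
f′′(pi/4) = -sqrt(2)/2
f′′′(pi/4) = sqrt(2)/2
f^(4)(pi/4) = sqrt(2)/2
f^(5)(pi/4) = -sqrt(2)/2
f^(6)(pi/4) = -sqrt(2)/2
Then c_k = f^(k)(pi/4)/k! gives each Taylor coefficient.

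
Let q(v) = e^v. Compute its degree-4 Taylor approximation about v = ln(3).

(v - ln(3))^4/8 + (v - ln(3))^3/2 + 3*(v - ln(3))^2/2 + 3*(v - ln(3)) + 3

q(ln(3)) = 3
q′(ln(3)) = 3
q′′(ln(3)) = 3
q′′′(ln(3)) = 3
q^(4)(ln(3)) = 3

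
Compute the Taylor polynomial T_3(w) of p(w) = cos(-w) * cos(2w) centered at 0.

Multiply the two series term by term and collect like powers.

1 - 5*w^2/2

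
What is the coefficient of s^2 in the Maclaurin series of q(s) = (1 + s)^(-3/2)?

q(0) = 1
q′(0) = -3/2
q′′(0) = 15/4
So c_2 = q′′(0)/2! = 15/8.

15/8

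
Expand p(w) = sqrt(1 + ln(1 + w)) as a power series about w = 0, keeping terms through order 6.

Compose series: expand the inner function first, then feed it into the outer expansion.
p(0) = 1
p′(0) = 1/2
p′′(0) = -3/4
p′′′(0) = 17/8
p^(4)(0) = -143/16
p^(5)(0) = 1609/32
p^(6)(0) = -22819/64
The Taylor polynomial is Σ p^(k)(0)/k! · w^k.

-22819*w^6/46080 + 1609*w^5/3840 - 143*w^4/384 + 17*w^3/48 - 3*w^2/8 + w/2 + 1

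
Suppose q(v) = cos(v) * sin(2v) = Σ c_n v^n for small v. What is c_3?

-7/3

Take the Cauchy product of the two expansions.
q(0) = 0
q′(0) = 2
q′′(0) = 0
q′′′(0) = -14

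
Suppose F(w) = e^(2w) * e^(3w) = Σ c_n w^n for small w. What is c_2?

Write out both Maclaurin series and multiply, keeping only the needed powers.
F(0) = 1
F′(0) = 5
F′′(0) = 25

25/2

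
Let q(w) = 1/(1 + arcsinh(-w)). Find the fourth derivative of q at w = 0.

16

Compose series: expand the inner function first, then feed it into the outer expansion.
The coefficient of w^4 in the expansion is 2/3, so q^(4)(0) = 4! * (2/3) = 16.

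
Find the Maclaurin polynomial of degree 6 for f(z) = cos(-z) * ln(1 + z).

Multiply the two series term by term and collect like powers.
[z^0] = 0;  [z^1] = 1;  [z^2] = -1/2;  [z^3] = -1/6;  [z^4] = 0;  [z^5] = 3/40;  [z^6] = -1/16.

-z^6/16 + 3*z^5/40 - z^3/6 - z^2/2 + z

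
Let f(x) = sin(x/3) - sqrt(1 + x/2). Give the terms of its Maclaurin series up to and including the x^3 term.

-145*x^3/10368 + x^2/32 + x/12 - 1

Expand each term separately and add.
f(0) = -1
f′(0) = 1/12
f′′(0) = 1/16
f′′′(0) = -145/1728
The Taylor polynomial is Σ f^(k)(0)/k! · x^k.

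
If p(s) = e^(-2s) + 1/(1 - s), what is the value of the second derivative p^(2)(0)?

6

Expand each term separately and add.
The coefficient of s^2 in the expansion is 3, so p′′(0) = 2! * (3) = 6.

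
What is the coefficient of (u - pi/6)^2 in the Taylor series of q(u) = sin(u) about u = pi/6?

q(pi/6) = 1/2
q′(pi/6) = sqrt(3)/2
q′′(pi/6) = -1/2

-1/4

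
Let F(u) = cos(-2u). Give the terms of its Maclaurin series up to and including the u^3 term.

1 - 2*u^2

[u^0] = 1;  [u^1] = 0;  [u^2] = -2;  [u^3] = 0.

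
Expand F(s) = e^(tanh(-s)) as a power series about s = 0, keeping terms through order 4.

-7*s^4/24 + s^3/6 + s^2/2 - s + 1

Substitute the inner expansion into the outer series and collect powers.
[s^0] = 1;  [s^1] = -1;  [s^2] = 1/2;  [s^3] = 1/6;  [s^4] = -7/24.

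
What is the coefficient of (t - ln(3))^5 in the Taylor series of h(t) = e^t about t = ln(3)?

1/40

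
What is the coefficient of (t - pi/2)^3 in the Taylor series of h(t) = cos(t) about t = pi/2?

1/6

Apply the Taylor formula c_k = f^(k)(a)/k!.
h(pi/2) = 0
h′(pi/2) = -1
h′′(pi/2) = 0
h′′′(pi/2) = 1
The Taylor polynomial is Σ h^(k)(pi/2)/k! · (t - pi/2)^k.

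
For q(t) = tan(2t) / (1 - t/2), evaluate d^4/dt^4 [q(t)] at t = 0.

38

Multiply the two series term by term and collect like powers.
The coefficient of t^4 in the expansion is 19/12, so q^(4)(0) = 4! * (19/12) = 38.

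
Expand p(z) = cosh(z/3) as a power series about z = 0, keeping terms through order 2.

Compute the successive derivatives at the expansion point and divide by k!.
p(0) = 1
p′(0) = 0
p′′(0) = 1/9

z^2/18 + 1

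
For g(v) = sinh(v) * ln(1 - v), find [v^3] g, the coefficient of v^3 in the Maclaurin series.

Expand each factor separately, then convolve coefficients.
[v^0] = 0;  [v^1] = 0;  [v^2] = -1;  [v^3] = -1/2.

-1/2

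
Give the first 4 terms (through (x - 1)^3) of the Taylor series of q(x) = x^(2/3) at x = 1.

4*(x - 1)^3/81 - (x - 1)^2/9 + 2*(x - 1)/3 + 1

Compute the successive derivatives at the expansion point and divide by k!.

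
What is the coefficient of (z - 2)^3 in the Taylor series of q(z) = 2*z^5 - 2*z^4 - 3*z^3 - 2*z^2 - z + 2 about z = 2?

61

q(2) = 0
q′(2) = 51
q′′(2) = 184
q′′′(2) = 366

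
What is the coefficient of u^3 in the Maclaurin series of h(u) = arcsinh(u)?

Compute the successive derivatives at the expansion point and divide by k!.

-1/6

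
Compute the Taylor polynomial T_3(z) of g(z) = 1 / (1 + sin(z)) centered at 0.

Write 1/(1+u) = 1 - u + u^2 - u^3 + ... and substitute the series for u.
[z^0] = 1;  [z^1] = -1;  [z^2] = 1;  [z^3] = -5/6.

-5*z^3/6 + z^2 - z + 1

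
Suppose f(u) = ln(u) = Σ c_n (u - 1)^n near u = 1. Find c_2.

-1/2

c_2 = f′′(1)/2! = -1/2.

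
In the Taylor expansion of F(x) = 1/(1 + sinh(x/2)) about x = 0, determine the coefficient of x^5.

-181/3840

Substitute the inner expansion into the outer series and collect powers.
[x^0] = 1;  [x^1] = -1/2;  [x^2] = 1/4;  [x^3] = -7/48;  [x^4] = 1/12;  [x^5] = -181/3840.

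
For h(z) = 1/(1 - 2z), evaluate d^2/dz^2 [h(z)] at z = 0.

8

Compute the successive derivatives at the expansion point and divide by k!.
The coefficient of z^2 in the expansion is 4, so h′′(0) = 2! * (4) = 8.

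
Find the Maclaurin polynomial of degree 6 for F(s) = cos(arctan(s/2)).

Plug the Maclaurin series of the inner function into that of the outer and collect terms.
[s^0] = 1;  [s^1] = 0;  [s^2] = -1/8;  [s^3] = 0;  [s^4] = 3/128;  [s^5] = 0;  [s^6] = -5/1024.

-5*s^6/1024 + 3*s^4/128 - s^2/8 + 1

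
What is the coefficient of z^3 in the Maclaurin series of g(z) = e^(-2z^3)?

-2

c_3 = g′′′(0)/3! = -2.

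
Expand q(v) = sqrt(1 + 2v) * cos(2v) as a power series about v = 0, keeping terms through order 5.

13*v^5/24 + 25*v^4/24 - 3*v^3/2 - 5*v^2/2 + v + 1

Multiply the two series term by term and collect like powers.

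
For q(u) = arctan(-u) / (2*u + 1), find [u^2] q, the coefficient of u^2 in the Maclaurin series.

Multiply the numerator's expansion by the denominator's geometric series.
[u^0] = 0;  [u^1] = -1;  [u^2] = 2.
So c_2 = q′′(0)/2! = 2.

2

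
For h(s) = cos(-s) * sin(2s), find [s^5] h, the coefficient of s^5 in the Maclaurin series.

61/60

Expand each factor separately, then convolve coefficients.
h(0) = 0
h′(0) = 2
h′′(0) = 0
h′′′(0) = -14
h^(4)(0) = 0
h^(5)(0) = 122
So c_5 = h^(5)(0)/5! = 61/60.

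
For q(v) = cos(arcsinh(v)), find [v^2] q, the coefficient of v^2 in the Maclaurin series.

Compose series: expand the inner function first, then feed it into the outer expansion.
q(0) = 1
q′(0) = 0
q′′(0) = -1
Dividing each by k! gives the coefficients c_0, ..., c_2.

-1/2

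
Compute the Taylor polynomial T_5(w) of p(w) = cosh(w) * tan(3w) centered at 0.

Write out both Maclaurin series and multiply, keeping only the needed powers.
p(0) = 0
p′(0) = 3
p′′(0) = 0
p′′′(0) = 63
p^(4)(0) = 0
p^(5)(0) = 4443
Then c_k = p^(k)(0)/k! gives each Taylor coefficient.

1481*w^5/40 + 21*w^3/2 + 3*w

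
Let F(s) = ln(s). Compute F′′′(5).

2/125

From the series, [(s - 5)^3] F = 1/375; multiply by 3! = 6 to get 2/125.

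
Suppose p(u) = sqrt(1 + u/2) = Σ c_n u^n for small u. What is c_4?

-5/2048

Differentiate repeatedly and evaluate at the center.
p(0) = 1
p′(0) = 1/4
p′′(0) = -1/16
p′′′(0) = 3/64
p^(4)(0) = -15/256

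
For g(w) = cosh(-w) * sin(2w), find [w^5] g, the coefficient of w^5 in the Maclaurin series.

-19/60

Write out both Maclaurin series and multiply, keeping only the needed powers.
g(0) = 0
g′(0) = 2
g′′(0) = 0
g′′′(0) = -2
g^(4)(0) = 0
g^(5)(0) = -38
Then c_k = g^(k)(0)/k! gives each Taylor coefficient.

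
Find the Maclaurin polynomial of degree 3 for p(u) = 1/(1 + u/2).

Compute the successive derivatives at the expansion point and divide by k!.

-u^3/8 + u^2/4 - u/2 + 1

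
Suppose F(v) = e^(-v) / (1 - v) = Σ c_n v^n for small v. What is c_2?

Expand 1/(denominator) as a geometric series and multiply by the numerator's series.
F(0) = 1
F′(0) = 0
F′′(0) = 1

1/2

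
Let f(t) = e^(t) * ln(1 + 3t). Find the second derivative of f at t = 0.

Multiply the two series term by term and collect like powers.
From the series, [t^2] f = -3/2; multiply by 2! = 2 to get -3.

-3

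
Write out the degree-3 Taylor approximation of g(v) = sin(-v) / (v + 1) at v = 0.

Use 1/(1 - r) = Σ r^k on the denominator, then take the Cauchy product.

-5*v^3/6 + v^2 - v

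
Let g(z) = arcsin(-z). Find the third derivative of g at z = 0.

-1

The coefficient of z^3 in the expansion is -1/6, so g′′′(0) = 3! * (-1/6) = -1.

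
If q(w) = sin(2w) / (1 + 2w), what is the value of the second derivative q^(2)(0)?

Write out both Maclaurin series and multiply, keeping only the needed powers.
The coefficient of w^2 in the expansion is -4, so q′′(0) = 2! * (-4) = -8.

-8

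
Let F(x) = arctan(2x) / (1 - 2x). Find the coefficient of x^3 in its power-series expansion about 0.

16/3

Multiply the two series term by term and collect like powers.
F(0) = 0
F′(0) = 2
F′′(0) = 8
F′′′(0) = 32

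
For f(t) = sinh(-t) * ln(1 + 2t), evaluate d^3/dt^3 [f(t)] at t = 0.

Expand each factor separately, then convolve coefficients.
The coefficient of t^3 in the expansion is 2, so f′′′(0) = 3! * (2) = 12.

12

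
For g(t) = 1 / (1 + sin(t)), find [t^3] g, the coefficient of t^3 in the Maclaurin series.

-5/6

Write 1/(1+u) = 1 - u + u^2 - u^3 + ... and substitute the series for u.
g(0) = 1
g′(0) = -1
g′′(0) = 2
g′′′(0) = -5
Then c_k = g^(k)(0)/k! gives each Taylor coefficient.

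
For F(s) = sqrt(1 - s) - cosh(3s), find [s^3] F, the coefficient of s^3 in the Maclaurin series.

-1/16

Expand each term separately and add.
F(0) = 0
F′(0) = -1/2
F′′(0) = -37/4
F′′′(0) = -3/8
So c_3 = F′′′(0)/3! = -1/16.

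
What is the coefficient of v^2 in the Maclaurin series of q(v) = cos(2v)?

q(0) = 1
q′(0) = 0
q′′(0) = -4
So c_2 = q′′(0)/2! = -2.

-2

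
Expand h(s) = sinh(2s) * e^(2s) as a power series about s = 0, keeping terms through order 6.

128*s^6/45 + 64*s^5/15 + 16*s^4/3 + 16*s^3/3 + 4*s^2 + 2*s

Multiply the two series term by term and collect like powers.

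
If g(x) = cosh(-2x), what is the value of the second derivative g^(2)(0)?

4

Apply the Taylor formula c_k = f^(k)(a)/k!.
The coefficient of x^2 in the expansion is 2, so g′′(0) = 2! * (2) = 4.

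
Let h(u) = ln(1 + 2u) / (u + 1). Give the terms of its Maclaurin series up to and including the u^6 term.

Use 1/(1 - r) = Σ r^k on the denominator, then take the Cauchy product.
h(0) = 0
h′(0) = 2
h′′(0) = -8
h′′′(0) = 40
h^(4)(0) = -256
h^(5)(0) = 2048
h^(6)(0) = -19968

-416*u^6/15 + 256*u^5/15 - 32*u^4/3 + 20*u^3/3 - 4*u^2 + 2*u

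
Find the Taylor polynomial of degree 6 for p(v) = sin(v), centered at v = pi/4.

-sqrt(2)*(v - pi/4)^6/1440 + sqrt(2)*(v - pi/4)^5/240 + sqrt(2)*(v - pi/4)^4/48 - sqrt(2)*(v - pi/4)^3/12 - sqrt(2)*(v - pi/4)^2/4 + sqrt(2)*(v - pi/4)/2 + sqrt(2)/2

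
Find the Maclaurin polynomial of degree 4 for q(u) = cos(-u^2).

q(0) = 1
q′(0) = 0
q′′(0) = 0
q′′′(0) = 0
q^(4)(0) = -12

1 - u^4/2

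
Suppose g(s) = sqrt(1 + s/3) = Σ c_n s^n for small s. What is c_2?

Differentiate repeatedly and evaluate at the center.
g(0) = 1
g′(0) = 1/6
g′′(0) = -1/36

-1/72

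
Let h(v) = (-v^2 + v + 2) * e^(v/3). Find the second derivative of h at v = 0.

Distribute the polynomial across the series and collect like powers.
From the series, [v^2] h = -5/9; multiply by 2! = 2 to get -10/9.

-10/9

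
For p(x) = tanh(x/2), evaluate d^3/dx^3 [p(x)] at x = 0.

Apply the Taylor formula c_k = f^(k)(a)/k!.
The coefficient of x^3 in the expansion is -1/24, so p′′′(0) = 3! * (-1/24) = -1/4.

-1/4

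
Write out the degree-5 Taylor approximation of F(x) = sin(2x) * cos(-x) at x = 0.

Expand each factor separately, then convolve coefficients.
F(0) = 0
F′(0) = 2
F′′(0) = 0
F′′′(0) = -14
F^(4)(0) = 0
F^(5)(0) = 122
Dividing each by k! gives the coefficients c_0, ..., c_5.

61*x^5/60 - 7*x^3/3 + 2*x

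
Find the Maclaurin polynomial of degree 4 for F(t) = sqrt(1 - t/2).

Differentiate repeatedly and evaluate at the center.
F(0) = 1
F′(0) = -1/4
F′′(0) = -1/16
F′′′(0) = -3/64
F^(4)(0) = -15/256

-5*t^4/2048 - t^3/128 - t^2/32 - t/4 + 1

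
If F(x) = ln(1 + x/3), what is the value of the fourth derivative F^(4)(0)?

From the series, [x^4] F = -1/324; multiply by 4! = 24 to get -2/27.

-2/27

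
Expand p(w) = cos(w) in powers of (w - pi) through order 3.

(w - pi)^2/2 - 1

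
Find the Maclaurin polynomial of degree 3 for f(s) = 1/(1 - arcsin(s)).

7*s^3/6 + s^2 + s + 1

Compose series: expand the inner function first, then feed it into the outer expansion.
f(0) = 1
f′(0) = 1
f′′(0) = 2
f′′′(0) = 7
Dividing each by k! gives the coefficients c_0, ..., c_3.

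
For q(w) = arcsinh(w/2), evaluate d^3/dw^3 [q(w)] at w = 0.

Use the known series and substitute for the argument.
From the series, [w^3] q = -1/48; multiply by 3! = 6 to get -1/8.

-1/8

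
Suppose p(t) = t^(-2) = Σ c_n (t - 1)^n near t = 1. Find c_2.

3

p(1) = 1
p′(1) = -2
p′′(1) = 6
So c_2 = p′′(1)/2! = 3.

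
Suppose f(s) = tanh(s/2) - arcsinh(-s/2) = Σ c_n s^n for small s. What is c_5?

5/768

Combine the two series term by term.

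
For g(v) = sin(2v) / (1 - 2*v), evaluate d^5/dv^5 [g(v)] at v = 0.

3232

Expand 1/(denominator) as a geometric series and multiply by the numerator's series.
From the series, [v^5] g = 404/15; multiply by 5! = 120 to get 3232.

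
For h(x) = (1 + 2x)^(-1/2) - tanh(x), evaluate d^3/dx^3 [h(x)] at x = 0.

-13

Combine the two series term by term.
The coefficient of x^3 in the expansion is -13/6, so h′′′(0) = 3! * (-13/6) = -13.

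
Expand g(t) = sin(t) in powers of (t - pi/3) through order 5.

g(pi/3) = sqrt(3)/2
g′(pi/3) = 1/2
g′′(pi/3) = -sqrt(3)/2
g′′′(pi/3) = -1/2
g^(4)(pi/3) = sqrt(3)/2
g^(5)(pi/3) = 1/2
Then c_k = g^(k)(pi/3)/k! gives each Taylor coefficient.

(t - pi/3)^5/240 + sqrt(3)*(t - pi/3)^4/48 - (t - pi/3)^3/12 - sqrt(3)*(t - pi/3)^2/4 + (t - pi/3)/2 + sqrt(3)/2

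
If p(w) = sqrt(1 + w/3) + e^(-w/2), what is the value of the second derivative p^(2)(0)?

2/9

Expand each term separately and add.
The coefficient of w^2 in the expansion is 1/9, so p′′(0) = 2! * (1/9) = 2/9.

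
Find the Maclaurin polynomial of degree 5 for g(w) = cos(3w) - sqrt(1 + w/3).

-7*w^5/62208 + 34997*w^4/10368 - w^3/432 - 323*w^2/72 - w/6

Add the two expansions coefficient-wise.
g(0) = 0
g′(0) = -1/6
g′′(0) = -323/36
g′′′(0) = -1/72
g^(4)(0) = 34997/432
g^(5)(0) = -35/2592
Dividing each by k! gives the coefficients c_0, ..., c_5.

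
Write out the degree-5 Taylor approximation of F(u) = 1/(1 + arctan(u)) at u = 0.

-u^5/5 + u^4/3 - 2*u^3/3 + u^2 - u + 1

Let u equal the inner series; expand the outer function in u and truncate.
F(0) = 1
F′(0) = -1
F′′(0) = 2
F′′′(0) = -4
F^(4)(0) = 8
F^(5)(0) = -24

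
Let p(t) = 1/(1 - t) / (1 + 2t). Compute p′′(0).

6

Expand each factor separately, then convolve coefficients.
From the series, [t^2] p = 3; multiply by 2! = 2 to get 6.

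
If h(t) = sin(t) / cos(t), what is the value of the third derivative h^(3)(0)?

2

Write the quotient as an unknown series and match coefficients against numerator = denominator · series.
From the series, [t^3] h = 1/3; multiply by 3! = 6 to get 2.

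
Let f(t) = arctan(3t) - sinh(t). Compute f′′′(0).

Expand each term separately and add.
The coefficient of t^3 in the expansion is -55/6, so f′′′(0) = 3! * (-55/6) = -55.

-55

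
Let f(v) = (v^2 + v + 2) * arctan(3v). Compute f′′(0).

Shift and add copies of the series according to the polynomial's terms.
From the series, [v^2] f = 3; multiply by 2! = 2 to get 6.

6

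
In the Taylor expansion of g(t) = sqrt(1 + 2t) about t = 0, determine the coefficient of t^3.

1/2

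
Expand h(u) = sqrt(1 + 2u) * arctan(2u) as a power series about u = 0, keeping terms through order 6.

Write out both Maclaurin series and multiply, keeping only the needed powers.
h(0) = 0
h′(0) = 2
h′′(0) = 4
h′′′(0) = -22
h^(4)(0) = -40
h^(5)(0) = 778
h^(6)(0) = 4908

409*u^6/60 + 389*u^5/60 - 5*u^4/3 - 11*u^3/3 + 2*u^2 + 2*u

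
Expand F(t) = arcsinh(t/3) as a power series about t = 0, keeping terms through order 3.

F(0) = 0
F′(0) = 1/3
F′′(0) = 0
F′′′(0) = -1/27

-t^3/162 + t/3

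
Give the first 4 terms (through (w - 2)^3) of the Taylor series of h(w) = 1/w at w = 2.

-(w - 2)^3/16 + (w - 2)^2/8 - (w - 2)/4 + 1/2

Compute the successive derivatives at the expansion point and divide by k!.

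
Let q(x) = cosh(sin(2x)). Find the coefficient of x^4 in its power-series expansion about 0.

Let u equal the inner series; expand the outer function in u and truncate.
q(0) = 1
q′(0) = 0
q′′(0) = 4
q′′′(0) = 0
q^(4)(0) = -48
So c_4 = q^(4)(0)/4! = -2.

-2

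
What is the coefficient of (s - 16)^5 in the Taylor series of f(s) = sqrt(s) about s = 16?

7/67108864

[(s - 16)^0] = 4;  [(s - 16)^1] = 1/8;  [(s - 16)^2] = -1/512;  [(s - 16)^3] = 1/16384;  [(s - 16)^4] = -5/2097152;  [(s - 16)^5] = 7/67108864.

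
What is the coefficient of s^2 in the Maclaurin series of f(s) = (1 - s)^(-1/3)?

Apply the Taylor formula c_k = f^(k)(a)/k!.
[s^0] = 1;  [s^1] = 1/3;  [s^2] = 2/9.
So c_2 = f′′(0)/2! = 2/9.

2/9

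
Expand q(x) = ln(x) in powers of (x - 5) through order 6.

-(x - 5)^6/93750 + (x - 5)^5/15625 - (x - 5)^4/2500 + (x - 5)^3/375 - (x - 5)^2/50 + (x - 5)/5 + ln(5)

q(5) = ln(5)
q′(5) = 1/5
q′′(5) = -1/25
q′′′(5) = 2/125
q^(4)(5) = -6/625
q^(5)(5) = 24/3125
q^(6)(5) = -24/3125
Then c_k = q^(k)(5)/k! gives each Taylor coefficient.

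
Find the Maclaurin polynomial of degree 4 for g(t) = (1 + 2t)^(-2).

80*t^4 - 32*t^3 + 12*t^2 - 4*t + 1

[t^0] = 1;  [t^1] = -4;  [t^2] = 12;  [t^3] = -32;  [t^4] = 80.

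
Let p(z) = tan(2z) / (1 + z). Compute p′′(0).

-4

Multiply the two series term by term and collect like powers.
The coefficient of z^2 in the expansion is -2, so p′′(0) = 2! * (-2) = -4.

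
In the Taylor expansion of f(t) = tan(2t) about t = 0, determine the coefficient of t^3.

8/3

f(0) = 0
f′(0) = 2
f′′(0) = 0
f′′′(0) = 16
So c_3 = f′′′(0)/3! = 8/3.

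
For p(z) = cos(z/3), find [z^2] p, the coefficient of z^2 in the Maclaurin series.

Apply the Taylor formula c_k = f^(k)(a)/k!.
p(0) = 1
p′(0) = 0
p′′(0) = -1/9
So c_2 = p′′(0)/2! = -1/18.

-1/18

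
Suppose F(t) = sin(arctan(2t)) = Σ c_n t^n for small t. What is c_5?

12

Let u equal the inner series; expand the outer function in u and truncate.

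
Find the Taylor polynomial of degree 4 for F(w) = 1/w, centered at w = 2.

(w - 2)^4/32 - (w - 2)^3/16 + (w - 2)^2/8 - (w - 2)/4 + 1/2

F(2) = 1/2
F′(2) = -1/4
F′′(2) = 1/4
F′′′(2) = -3/8
F^(4)(2) = 3/4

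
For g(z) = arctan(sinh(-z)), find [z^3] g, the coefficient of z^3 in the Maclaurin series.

Plug the Maclaurin series of the inner function into that of the outer and collect terms.
g(0) = 0
g′(0) = -1
g′′(0) = 0
g′′′(0) = 1

1/6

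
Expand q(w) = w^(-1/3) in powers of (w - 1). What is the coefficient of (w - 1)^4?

35/243

q(1) = 1
q′(1) = -1/3
q′′(1) = 4/9
q′′′(1) = -28/27
q^(4)(1) = 280/81
The Taylor polynomial is Σ q^(k)(1)/k! · (w - 1)^k.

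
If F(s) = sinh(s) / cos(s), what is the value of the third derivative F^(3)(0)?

Divide the numerator series by the denominator series (power-series long division).
From the series, [s^3] F = 2/3; multiply by 3! = 6 to get 4.

4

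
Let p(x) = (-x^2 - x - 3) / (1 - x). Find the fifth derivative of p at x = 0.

-600

Distribute the polynomial across the series and collect like powers.
From the series, [x^5] p = -5; multiply by 5! = 120 to get -600.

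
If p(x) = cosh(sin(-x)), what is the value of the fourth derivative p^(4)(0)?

-3

Compose series: expand the inner function first, then feed it into the outer expansion.
From the series, [x^4] p = -1/8; multiply by 4! = 24 to get -3.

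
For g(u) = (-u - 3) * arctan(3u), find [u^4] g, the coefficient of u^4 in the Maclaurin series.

Multiply each power in the prefactor through the base expansion.
g(0) = 0
g′(0) = -9
g′′(0) = -6
g′′′(0) = 162
g^(4)(0) = 216
Dividing each by k! gives the coefficients c_0, ..., c_4.

9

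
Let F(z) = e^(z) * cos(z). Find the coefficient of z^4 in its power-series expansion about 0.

Multiply the two series term by term and collect like powers.

-1/6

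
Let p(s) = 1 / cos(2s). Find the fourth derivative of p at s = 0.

Write the quotient as an unknown series and match coefficients against numerator = denominator · series.
From the series, [s^4] p = 10/3; multiply by 4! = 24 to get 80.

80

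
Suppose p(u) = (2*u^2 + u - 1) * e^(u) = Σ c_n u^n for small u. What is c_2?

Multiply each power in the prefactor through the base expansion.
p(0) = -1
p′(0) = 0
p′′(0) = 5

5/2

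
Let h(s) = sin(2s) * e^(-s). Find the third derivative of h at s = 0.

-2

Write out both Maclaurin series and multiply, keeping only the needed powers.
From the series, [s^3] h = -1/3; multiply by 3! = 6 to get -2.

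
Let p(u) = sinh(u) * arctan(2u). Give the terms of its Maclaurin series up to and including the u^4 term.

Take the Cauchy product of the two expansions.
[u^0] = 0;  [u^1] = 0;  [u^2] = 2;  [u^3] = 0;  [u^4] = -7/3.

-7*u^4/3 + 2*u^2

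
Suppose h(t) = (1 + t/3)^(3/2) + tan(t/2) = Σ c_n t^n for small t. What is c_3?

17/432

Expand each term separately and add.
h(0) = 1
h′(0) = 1
h′′(0) = 1/12
h′′′(0) = 17/72
So c_3 = h′′′(0)/3! = 17/432.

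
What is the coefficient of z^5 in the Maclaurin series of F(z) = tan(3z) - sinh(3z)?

243/8

Expand each term separately and add.
[z^0] = 0;  [z^1] = 0;  [z^2] = 0;  [z^3] = 9/2;  [z^4] = 0;  [z^5] = 243/8.
So c_5 = F^(5)(0)/5! = 243/8.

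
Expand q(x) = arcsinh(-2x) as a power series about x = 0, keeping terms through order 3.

4*x^3/3 - 2*x

[x^0] = 0;  [x^1] = -2;  [x^2] = 0;  [x^3] = 4/3.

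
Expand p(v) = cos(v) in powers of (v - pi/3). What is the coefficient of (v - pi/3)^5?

-sqrt(3)/240

p(pi/3) = 1/2
p′(pi/3) = -sqrt(3)/2
p′′(pi/3) = -1/2
p′′′(pi/3) = sqrt(3)/2
p^(4)(pi/3) = 1/2
p^(5)(pi/3) = -sqrt(3)/2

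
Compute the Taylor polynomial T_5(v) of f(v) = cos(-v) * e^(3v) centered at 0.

-v^5/10 + 7*v^4/6 + 3*v^3 + 4*v^2 + 3*v + 1

Expand each factor separately, then convolve coefficients.
f(0) = 1
f′(0) = 3
f′′(0) = 8
f′′′(0) = 18
f^(4)(0) = 28
f^(5)(0) = -12
Dividing each by k! gives the coefficients c_0, ..., c_5.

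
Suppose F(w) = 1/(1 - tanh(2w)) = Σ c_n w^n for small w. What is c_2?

4

Let u equal the inner series; expand the outer function in u and truncate.
F(0) = 1
F′(0) = 2
F′′(0) = 8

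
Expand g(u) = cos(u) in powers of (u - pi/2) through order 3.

(u - pi/2)^3/6 - (u - pi/2)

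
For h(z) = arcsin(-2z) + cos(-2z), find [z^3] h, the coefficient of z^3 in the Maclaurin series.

Combine the two series term by term.
So c_3 = h′′′(0)/3! = -4/3.

-4/3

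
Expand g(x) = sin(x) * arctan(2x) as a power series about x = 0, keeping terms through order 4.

Expand each factor separately, then convolve coefficients.

-3*x^4 + 2*x^2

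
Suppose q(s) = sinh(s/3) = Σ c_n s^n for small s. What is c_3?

1/162

Use the known series and substitute for the argument.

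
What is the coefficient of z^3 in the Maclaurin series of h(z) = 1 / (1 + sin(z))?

-5/6

Use the geometric series for the reciprocal, then substitute.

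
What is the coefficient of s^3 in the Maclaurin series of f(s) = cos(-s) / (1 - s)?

1/2

Take the Cauchy product of the two expansions.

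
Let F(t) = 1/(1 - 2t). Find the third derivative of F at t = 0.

From the series, [t^3] F = 8; multiply by 3! = 6 to get 48.

48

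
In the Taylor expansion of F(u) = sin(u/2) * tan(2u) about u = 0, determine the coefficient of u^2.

Take the Cauchy product of the two expansions.
[u^0] = 0;  [u^1] = 0;  [u^2] = 1.
So c_2 = F′′(0)/2! = 1.

1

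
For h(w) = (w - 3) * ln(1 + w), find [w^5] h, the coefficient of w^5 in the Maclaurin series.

-17/20

Multiply each power in the prefactor through the base expansion.
[w^0] = 0;  [w^1] = -3;  [w^2] = 5/2;  [w^3] = -3/2;  [w^4] = 13/12;  [w^5] = -17/20.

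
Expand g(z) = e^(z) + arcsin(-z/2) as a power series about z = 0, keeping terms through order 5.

Add the two expansions coefficient-wise.
g(0) = 1
g′(0) = 1/2
g′′(0) = 1
g′′′(0) = 7/8
g^(4)(0) = 1
g^(5)(0) = 23/32
Dividing each by k! gives the coefficients c_0, ..., c_5.

23*z^5/3840 + z^4/24 + 7*z^3/48 + z^2/2 + z/2 + 1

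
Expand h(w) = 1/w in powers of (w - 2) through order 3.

-(w - 2)^3/16 + (w - 2)^2/8 - (w - 2)/4 + 1/2

h(2) = 1/2
h′(2) = -1/4
h′′(2) = 1/4
h′′′(2) = -3/8
Then c_k = h^(k)(2)/k! gives each Taylor coefficient.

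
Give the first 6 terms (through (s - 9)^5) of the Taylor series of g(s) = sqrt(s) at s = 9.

Compute the successive derivatives at the expansion point and divide by k!.
g(9) = 3
g′(9) = 1/6
g′′(9) = -1/108
g′′′(9) = 1/648
g^(4)(9) = -5/11664
g^(5)(9) = 35/209952
Then c_k = g^(k)(9)/k! gives each Taylor coefficient.

7*(s - 9)^5/5038848 - 5*(s - 9)^4/279936 + (s - 9)^3/3888 - (s - 9)^2/216 + (s - 9)/6 + 3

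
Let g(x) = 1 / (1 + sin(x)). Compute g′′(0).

2

Write 1/(1+u) = 1 - u + u^2 - u^3 + ... and substitute the series for u.
The coefficient of x^2 in the expansion is 1, so g′′(0) = 2! * (1) = 2.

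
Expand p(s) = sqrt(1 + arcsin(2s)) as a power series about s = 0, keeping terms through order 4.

Substitute the inner expansion into the outer series and collect powers.
p(0) = 1
p′(0) = 1
p′′(0) = -1
p′′′(0) = 7
p^(4)(0) = -31
The Taylor polynomial is Σ p^(k)(0)/k! · s^k.

-31*s^4/24 + 7*s^3/6 - s^2/2 + s + 1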